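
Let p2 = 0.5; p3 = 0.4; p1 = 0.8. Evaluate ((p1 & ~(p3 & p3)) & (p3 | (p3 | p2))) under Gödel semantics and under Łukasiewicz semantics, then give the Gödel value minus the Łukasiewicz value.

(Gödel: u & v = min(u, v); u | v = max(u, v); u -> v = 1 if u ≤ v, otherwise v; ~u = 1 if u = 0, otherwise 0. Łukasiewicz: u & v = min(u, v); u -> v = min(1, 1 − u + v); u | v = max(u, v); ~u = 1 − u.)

-0.50

Gödel evaluation:
  (p3 & p3) = min(0.4, 0.4) = 0.4
  ~(p3 & p3): Gödel ¬ of 0.4 = 0 (operand ≠ 0)
  (p1 & ~(p3 & p3)) = min(0.8, 0) = 0
  (p3 | p2) = max(0.4, 0.5) = 0.5
  (p3 | (p3 | p2)) = max(0.4, 0.5) = 0.5
  ((p1 & ~(p3 & p3)) & (p3 | (p3 | p2))) = min(0, 0.5) = 0
  Gödel value = 0
Łukasiewicz evaluation:
  (p3 & p3) = min(0.4, 0.4) = 0.4
  ~(p3 & p3): Łukasiewicz ¬ gives 1 − 0.4 = 0.6
  (p1 & ~(p3 & p3)) = min(0.8, 0.6) = 0.6
  (p3 | p2) = max(0.4, 0.5) = 0.5
  (p3 | (p3 | p2)) = max(0.4, 0.5) = 0.5
  ((p1 & ~(p3 & p3)) & (p3 | (p3 | p2))) = min(0.6, 0.5) = 0.5
  Łukasiewicz value = 0.5
Difference: 0 − 0.5 = -0.50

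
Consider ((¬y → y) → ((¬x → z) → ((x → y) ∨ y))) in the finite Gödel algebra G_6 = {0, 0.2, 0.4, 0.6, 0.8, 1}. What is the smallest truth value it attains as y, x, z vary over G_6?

The minimum is attained at y = 0.2, x = 0.4, z = 0:
  ¬y: Gödel ¬ of 0.2 = 0 (operand ≠ 0)
  (¬y → y): 0 ≤ 0.2, so result = 1
  ¬x: Gödel ¬ of 0.4 = 0 (operand ≠ 0)
  (¬x → z): 0 ≤ 0, so result = 1
  (x → y): 0.4 > 0.2, so result = 0.2
  ((x → y) ∨ y) = max(0.2, 0.2) = 0.2
  ((¬x → z) → ((x → y) ∨ y)): 1 > 0.2, so result = 0.2
  ((¬y → y) → ((¬x → z) → ((x → y) ∨ y))): 1 > 0.2, so result = 0.2
Checking all 216 assignments confirms none give a value below 0.20.

0.20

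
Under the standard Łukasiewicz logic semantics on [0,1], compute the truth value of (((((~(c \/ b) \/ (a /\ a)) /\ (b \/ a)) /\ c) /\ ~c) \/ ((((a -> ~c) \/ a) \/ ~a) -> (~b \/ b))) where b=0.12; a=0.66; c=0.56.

(c \/ b) = max(0.56, 0.12) = 0.56
~(c \/ b): Łukasiewicz ¬ gives 1 − 0.56 = 0.44
(a /\ a) = min(0.66, 0.66) = 0.66
(~(c \/ b) \/ (a /\ a)) = max(0.44, 0.66) = 0.66
(b \/ a) = max(0.12, 0.66) = 0.66
((~(c \/ b) \/ (a /\ a)) /\ (b \/ a)) = min(0.66, 0.66) = 0.66
(((~(c \/ b) \/ (a /\ a)) /\ (b \/ a)) /\ c) = min(0.66, 0.56) = 0.56
~c: Łukasiewicz ¬ gives 1 − 0.56 = 0.44
((((~(c \/ b) \/ (a /\ a)) /\ (b \/ a)) /\ c) /\ ~c) = min(0.56, 0.44) = 0.44
~c: Łukasiewicz ¬ gives 1 − 0.56 = 0.44
(a -> ~c): min(1, 1 − 0.66 + 0.44) = 0.78
((a -> ~c) \/ a) = max(0.78, 0.66) = 0.78
~a: Łukasiewicz ¬ gives 1 − 0.66 = 0.34
(((a -> ~c) \/ a) \/ ~a) = max(0.78, 0.34) = 0.78
~b: Łukasiewicz ¬ gives 1 − 0.12 = 0.88
(~b \/ b) = max(0.88, 0.12) = 0.88
((((a -> ~c) \/ a) \/ ~a) -> (~b \/ b)): min(1, 1 − 0.78 + 0.88) = 1
(((((~(c \/ b) \/ (a /\ a)) /\ (b \/ a)) /\ c) /\ ~c) \/ ((((a -> ~c) \/ a) \/ ~a) -> (~b \/ b))) = max(0.44, 1) = 1

1.00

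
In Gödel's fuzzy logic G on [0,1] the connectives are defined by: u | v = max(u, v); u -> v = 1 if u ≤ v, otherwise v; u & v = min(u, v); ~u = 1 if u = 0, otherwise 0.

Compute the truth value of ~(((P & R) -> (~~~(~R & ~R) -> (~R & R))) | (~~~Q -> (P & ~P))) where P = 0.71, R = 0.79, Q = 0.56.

0.00

(P & R) = min(0.71, 0.79) = 0.71
~R: Gödel ¬ of 0.79 = 0 (operand ≠ 0)
~R: Gödel ¬ of 0.79 = 0 (operand ≠ 0)
(~R & ~R) = min(0, 0) = 0
~(~R & ~R): Gödel ¬ of 0 = 1 (operand is 0)
~~(~R & ~R): Gödel ¬ of 1 = 0 (operand ≠ 0)
~~~(~R & ~R): Gödel ¬ of 0 = 1 (operand is 0)
~R: Gödel ¬ of 0.79 = 0 (operand ≠ 0)
(~R & R) = min(0, 0.79) = 0
(~~~(~R & ~R) -> (~R & R)): 1 > 0, so result = 0
((P & R) -> (~~~(~R & ~R) -> (~R & R))): 0.71 > 0, so result = 0
~Q: Gödel ¬ of 0.56 = 0 (operand ≠ 0)
~~Q: Gödel ¬ of 0 = 1 (operand is 0)
~~~Q: Gödel ¬ of 1 = 0 (operand ≠ 0)
~P: Gödel ¬ of 0.71 = 0 (operand ≠ 0)
(P & ~P) = min(0.71, 0) = 0
(~~~Q -> (P & ~P)): 0 ≤ 0, so result = 1
(((P & R) -> (~~~(~R & ~R) -> (~R & R))) | (~~~Q -> (P & ~P))) = max(0, 1) = 1
~(((P & R) -> (~~~(~R & ~R) -> (~R & R))) | (~~~Q -> (P & ~P))): Gödel ¬ of 1 = 0 (operand ≠ 0)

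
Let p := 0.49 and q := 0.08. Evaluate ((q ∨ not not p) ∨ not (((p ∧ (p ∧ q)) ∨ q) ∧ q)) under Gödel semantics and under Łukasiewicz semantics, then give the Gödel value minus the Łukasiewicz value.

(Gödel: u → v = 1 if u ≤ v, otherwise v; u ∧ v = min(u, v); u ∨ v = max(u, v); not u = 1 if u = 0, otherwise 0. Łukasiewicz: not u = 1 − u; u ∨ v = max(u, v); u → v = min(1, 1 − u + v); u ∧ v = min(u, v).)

0.08

Gödel evaluation:
  not p: Gödel ¬ of 0.49 = 0 (operand ≠ 0)
  not not p: Gödel ¬ of 0 = 1 (operand is 0)
  (q ∨ not not p) = max(0.08, 1) = 1
  (p ∧ q) = min(0.49, 0.08) = 0.08
  (p ∧ (p ∧ q)) = min(0.49, 0.08) = 0.08
  ((p ∧ (p ∧ q)) ∨ q) = max(0.08, 0.08) = 0.08
  (((p ∧ (p ∧ q)) ∨ q) ∧ q) = min(0.08, 0.08) = 0.08
  not (((p ∧ (p ∧ q)) ∨ q) ∧ q): Gödel ¬ of 0.08 = 0 (operand ≠ 0)
  ((q ∨ not not p) ∨ not (((p ∧ (p ∧ q)) ∨ q) ∧ q)) = max(1, 0) = 1
  Gödel value = 1
Łukasiewicz evaluation:
  not p: Łukasiewicz ¬ gives 1 − 0.49 = 0.51
  not not p: Łukasiewicz ¬ gives 1 − 0.51 = 0.49
  (q ∨ not not p) = max(0.08, 0.49) = 0.49
  (p ∧ q) = min(0.49, 0.08) = 0.08
  (p ∧ (p ∧ q)) = min(0.49, 0.08) = 0.08
  ((p ∧ (p ∧ q)) ∨ q) = max(0.08, 0.08) = 0.08
  (((p ∧ (p ∧ q)) ∨ q) ∧ q) = min(0.08, 0.08) = 0.08
  not (((p ∧ (p ∧ q)) ∨ q) ∧ q): Łukasiewicz ¬ gives 1 − 0.08 = 0.92
  ((q ∨ not not p) ∨ not (((p ∧ (p ∧ q)) ∨ q) ∧ q)) = max(0.49, 0.92) = 0.92
  Łukasiewicz value = 0.92
Difference: 1 − 0.92 = 0.08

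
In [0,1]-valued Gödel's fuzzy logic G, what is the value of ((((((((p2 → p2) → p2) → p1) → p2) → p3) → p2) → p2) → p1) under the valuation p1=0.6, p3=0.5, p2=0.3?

(p2 → p2): 0.3 ≤ 0.3, so result = 1
((p2 → p2) → p2): 1 > 0.3, so result = 0.3
(((p2 → p2) → p2) → p1): 0.3 ≤ 0.6, so result = 1
((((p2 → p2) → p2) → p1) → p2): 1 > 0.3, so result = 0.3
(((((p2 → p2) → p2) → p1) → p2) → p3): 0.3 ≤ 0.5, so result = 1
((((((p2 → p2) → p2) → p1) → p2) → p3) → p2): 1 > 0.3, so result = 0.3
(((((((p2 → p2) → p2) → p1) → p2) → p3) → p2) → p2): 0.3 ≤ 0.3, so result = 1
((((((((p2 → p2) → p2) → p1) → p2) → p3) → p2) → p2) → p1): 1 > 0.6, so result = 0.6

0.60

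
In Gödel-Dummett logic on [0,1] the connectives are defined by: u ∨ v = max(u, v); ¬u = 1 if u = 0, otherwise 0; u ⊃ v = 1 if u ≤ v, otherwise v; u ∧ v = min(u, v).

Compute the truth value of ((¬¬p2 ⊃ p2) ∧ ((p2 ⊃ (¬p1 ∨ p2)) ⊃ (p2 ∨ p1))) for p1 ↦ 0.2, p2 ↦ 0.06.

¬p2: Gödel ¬ of 0.06 = 0 (operand ≠ 0)
¬¬p2: Gödel ¬ of 0 = 1 (operand is 0)
(¬¬p2 ⊃ p2): 1 > 0.06, so result = 0.06
¬p1: Gödel ¬ of 0.2 = 0 (operand ≠ 0)
(¬p1 ∨ p2) = max(0, 0.06) = 0.06
(p2 ⊃ (¬p1 ∨ p2)): 0.06 ≤ 0.06, so result = 1
(p2 ∨ p1) = max(0.06, 0.2) = 0.2
((p2 ⊃ (¬p1 ∨ p2)) ⊃ (p2 ∨ p1)): 1 > 0.2, so result = 0.2
((¬¬p2 ⊃ p2) ∧ ((p2 ⊃ (¬p1 ∨ p2)) ⊃ (p2 ∨ p1))) = min(0.06, 0.2) = 0.06

0.06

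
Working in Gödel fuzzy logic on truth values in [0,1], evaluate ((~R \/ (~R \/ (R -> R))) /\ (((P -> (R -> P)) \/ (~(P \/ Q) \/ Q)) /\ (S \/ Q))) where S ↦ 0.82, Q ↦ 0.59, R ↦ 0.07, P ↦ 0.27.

0.82

~R: Gödel ¬ of 0.07 = 0 (operand ≠ 0)
~R: Gödel ¬ of 0.07 = 0 (operand ≠ 0)
(R -> R): 0.07 ≤ 0.07, so result = 1
(~R \/ (R -> R)) = max(0, 1) = 1
(~R \/ (~R \/ (R -> R))) = max(0, 1) = 1
(R -> P): 0.07 ≤ 0.27, so result = 1
(P -> (R -> P)): 0.27 ≤ 1, so result = 1
(P \/ Q) = max(0.27, 0.59) = 0.59
~(P \/ Q): Gödel ¬ of 0.59 = 0 (operand ≠ 0)
(~(P \/ Q) \/ Q) = max(0, 0.59) = 0.59
((P -> (R -> P)) \/ (~(P \/ Q) \/ Q)) = max(1, 0.59) = 1
(S \/ Q) = max(0.82, 0.59) = 0.82
(((P -> (R -> P)) \/ (~(P \/ Q) \/ Q)) /\ (S \/ Q)) = min(1, 0.82) = 0.82
((~R \/ (~R \/ (R -> R))) /\ (((P -> (R -> P)) \/ (~(P \/ Q) \/ Q)) /\ (S \/ Q))) = min(1, 0.82) = 0.82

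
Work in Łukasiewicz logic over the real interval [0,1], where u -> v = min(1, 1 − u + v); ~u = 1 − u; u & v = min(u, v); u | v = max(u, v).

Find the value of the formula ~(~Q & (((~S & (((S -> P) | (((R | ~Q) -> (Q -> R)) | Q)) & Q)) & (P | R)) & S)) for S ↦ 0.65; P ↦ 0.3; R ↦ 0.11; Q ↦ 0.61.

0.70

~Q: Łukasiewicz ¬ gives 1 − 0.61 = 0.39
~S: Łukasiewicz ¬ gives 1 − 0.65 = 0.35
(S -> P): min(1, 1 − 0.65 + 0.3) = 0.65
~Q: Łukasiewicz ¬ gives 1 − 0.61 = 0.39
(R | ~Q) = max(0.11, 0.39) = 0.39
(Q -> R): min(1, 1 − 0.61 + 0.11) = 0.5
((R | ~Q) -> (Q -> R)): min(1, 1 − 0.39 + 0.5) = 1
(((R | ~Q) -> (Q -> R)) | Q) = max(1, 0.61) = 1
((S -> P) | (((R | ~Q) -> (Q -> R)) | Q)) = max(0.65, 1) = 1
(((S -> P) | (((R | ~Q) -> (Q -> R)) | Q)) & Q) = min(1, 0.61) = 0.61
(~S & (((S -> P) | (((R | ~Q) -> (Q -> R)) | Q)) & Q)) = min(0.35, 0.61) = 0.35
(P | R) = max(0.3, 0.11) = 0.3
((~S & (((S -> P) | (((R | ~Q) -> (Q -> R)) | Q)) & Q)) & (P | R)) = min(0.35, 0.3) = 0.3
(((~S & (((S -> P) | (((R | ~Q) -> (Q -> R)) | Q)) & Q)) & (P | R)) & S) = min(0.3, 0.65) = 0.3
(~Q & (((~S & (((S -> P) | (((R | ~Q) -> (Q -> R)) | Q)) & Q)) & (P | R)) & S)) = min(0.39, 0.3) = 0.3
~(~Q & (((~S & (((S -> P) | (((R | ~Q) -> (Q -> R)) | Q)) & Q)) & (P | R)) & S)): Łukasiewicz ¬ gives 1 − 0.3 = 0.7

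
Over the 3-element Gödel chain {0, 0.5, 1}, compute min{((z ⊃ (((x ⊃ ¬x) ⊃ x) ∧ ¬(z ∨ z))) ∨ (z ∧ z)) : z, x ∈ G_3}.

0.50

The minimum is attained at z = 0.5, x = 0:
  ¬x: Gödel ¬ of 0 = 1 (operand is 0)
  (x ⊃ ¬x): 0 ≤ 1, so result = 1
  ((x ⊃ ¬x) ⊃ x): 1 > 0, so result = 0
  (z ∨ z) = max(0.5, 0.5) = 0.5
  ¬(z ∨ z): Gödel ¬ of 0.5 = 0 (operand ≠ 0)
  (((x ⊃ ¬x) ⊃ x) ∧ ¬(z ∨ z)) = min(0, 0) = 0
  (z ⊃ (((x ⊃ ¬x) ⊃ x) ∧ ¬(z ∨ z))): 0.5 > 0, so result = 0
  (z ∧ z) = min(0.5, 0.5) = 0.5
  ((z ⊃ (((x ⊃ ¬x) ⊃ x) ∧ ¬(z ∨ z))) ∨ (z ∧ z)) = max(0, 0.5) = 0.5
Checking all 9 assignments confirms none give a value below 0.50.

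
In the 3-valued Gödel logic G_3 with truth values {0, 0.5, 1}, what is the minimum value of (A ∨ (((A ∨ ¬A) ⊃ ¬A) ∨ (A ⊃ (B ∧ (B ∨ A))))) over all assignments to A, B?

The minimum is attained at A = 0.5, B = 0:
  ¬A: Gödel ¬ of 0.5 = 0 (operand ≠ 0)
  (A ∨ ¬A) = max(0.5, 0) = 0.5
  ¬A: Gödel ¬ of 0.5 = 0 (operand ≠ 0)
  ((A ∨ ¬A) ⊃ ¬A): 0.5 > 0, so result = 0
  (B ∨ A) = max(0, 0.5) = 0.5
  (B ∧ (B ∨ A)) = min(0, 0.5) = 0
  (A ⊃ (B ∧ (B ∨ A))): 0.5 > 0, so result = 0
  (((A ∨ ¬A) ⊃ ¬A) ∨ (A ⊃ (B ∧ (B ∨ A)))) = max(0, 0) = 0
  (A ∨ (((A ∨ ¬A) ⊃ ¬A) ∨ (A ⊃ (B ∧ (B ∨ A))))) = max(0.5, 0) = 0.5
Checking all 9 assignments confirms none give a value below 0.50.

0.50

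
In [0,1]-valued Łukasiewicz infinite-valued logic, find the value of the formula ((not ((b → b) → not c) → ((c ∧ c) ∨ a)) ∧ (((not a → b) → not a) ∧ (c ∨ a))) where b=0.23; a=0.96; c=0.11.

0.04

(b → b): min(1, 1 − 0.23 + 0.23) = 1
not c: Łukasiewicz ¬ gives 1 − 0.11 = 0.89
((b → b) → not c): min(1, 1 − 1 + 0.89) = 0.89
not ((b → b) → not c): Łukasiewicz ¬ gives 1 − 0.89 = 0.11
(c ∧ c) = min(0.11, 0.11) = 0.11
((c ∧ c) ∨ a) = max(0.11, 0.96) = 0.96
(not ((b → b) → not c) → ((c ∧ c) ∨ a)): min(1, 1 − 0.11 + 0.96) = 1
not a: Łukasiewicz ¬ gives 1 − 0.96 = 0.04
(not a → b): min(1, 1 − 0.04 + 0.23) = 1
not a: Łukasiewicz ¬ gives 1 − 0.96 = 0.04
((not a → b) → not a): min(1, 1 − 1 + 0.04) = 0.04
(c ∨ a) = max(0.11, 0.96) = 0.96
(((not a → b) → not a) ∧ (c ∨ a)) = min(0.04, 0.96) = 0.04
((not ((b → b) → not c) → ((c ∧ c) ∨ a)) ∧ (((not a → b) → not a) ∧ (c ∨ a))) = min(1, 0.04) = 0.04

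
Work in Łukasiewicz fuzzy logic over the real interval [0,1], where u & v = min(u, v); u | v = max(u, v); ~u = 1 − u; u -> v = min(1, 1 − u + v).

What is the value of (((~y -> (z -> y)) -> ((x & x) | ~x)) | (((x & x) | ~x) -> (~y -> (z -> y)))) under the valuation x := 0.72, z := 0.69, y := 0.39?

~y: Łukasiewicz ¬ gives 1 − 0.39 = 0.61
(z -> y): min(1, 1 − 0.69 + 0.39) = 0.7
(~y -> (z -> y)): min(1, 1 − 0.61 + 0.7) = 1
(x & x) = min(0.72, 0.72) = 0.72
~x: Łukasiewicz ¬ gives 1 − 0.72 = 0.28
((x & x) | ~x) = max(0.72, 0.28) = 0.72
((~y -> (z -> y)) -> ((x & x) | ~x)): min(1, 1 − 1 + 0.72) = 0.72
(x & x) = min(0.72, 0.72) = 0.72
~x: Łukasiewicz ¬ gives 1 − 0.72 = 0.28
((x & x) | ~x) = max(0.72, 0.28) = 0.72
~y: Łukasiewicz ¬ gives 1 − 0.39 = 0.61
(z -> y): min(1, 1 − 0.69 + 0.39) = 0.7
(~y -> (z -> y)): min(1, 1 − 0.61 + 0.7) = 1
(((x & x) | ~x) -> (~y -> (z -> y))): min(1, 1 − 0.72 + 1) = 1
(((~y -> (z -> y)) -> ((x & x) | ~x)) | (((x & x) | ~x) -> (~y -> (z -> y)))) = max(0.72, 1) = 1

1.00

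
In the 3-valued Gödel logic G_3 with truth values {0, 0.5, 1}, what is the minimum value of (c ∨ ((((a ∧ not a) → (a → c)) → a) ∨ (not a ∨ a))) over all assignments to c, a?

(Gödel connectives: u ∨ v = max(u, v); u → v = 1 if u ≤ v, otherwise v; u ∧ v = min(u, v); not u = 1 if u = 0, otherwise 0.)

The minimum is attained at c = 0, a = 0.5:
  not a: Gödel ¬ of 0.5 = 0 (operand ≠ 0)
  (a ∧ not a) = min(0.5, 0) = 0
  (a → c): 0.5 > 0, so result = 0
  ((a ∧ not a) → (a → c)): 0 ≤ 0, so result = 1
  (((a ∧ not a) → (a → c)) → a): 1 > 0.5, so result = 0.5
  not a: Gödel ¬ of 0.5 = 0 (operand ≠ 0)
  (not a ∨ a) = max(0, 0.5) = 0.5
  ((((a ∧ not a) → (a → c)) → a) ∨ (not a ∨ a)) = max(0.5, 0.5) = 0.5
  (c ∨ ((((a ∧ not a) → (a → c)) → a) ∨ (not a ∨ a))) = max(0, 0.5) = 0.5
Checking all 9 assignments confirms none give a value below 0.50.

0.50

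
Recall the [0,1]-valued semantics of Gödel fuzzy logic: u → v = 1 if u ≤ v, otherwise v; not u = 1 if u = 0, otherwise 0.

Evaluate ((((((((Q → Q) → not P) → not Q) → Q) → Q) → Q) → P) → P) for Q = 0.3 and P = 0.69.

0.69

(Q → Q): 0.3 ≤ 0.3, so result = 1
not P: Gödel ¬ of 0.69 = 0 (operand ≠ 0)
((Q → Q) → not P): 1 > 0, so result = 0
not Q: Gödel ¬ of 0.3 = 0 (operand ≠ 0)
(((Q → Q) → not P) → not Q): 0 ≤ 0, so result = 1
((((Q → Q) → not P) → not Q) → Q): 1 > 0.3, so result = 0.3
(((((Q → Q) → not P) → not Q) → Q) → Q): 0.3 ≤ 0.3, so result = 1
((((((Q → Q) → not P) → not Q) → Q) → Q) → Q): 1 > 0.3, so result = 0.3
(((((((Q → Q) → not P) → not Q) → Q) → Q) → Q) → P): 0.3 ≤ 0.69, so result = 1
((((((((Q → Q) → not P) → not Q) → Q) → Q) → Q) → P) → P): 1 > 0.69, so result = 0.69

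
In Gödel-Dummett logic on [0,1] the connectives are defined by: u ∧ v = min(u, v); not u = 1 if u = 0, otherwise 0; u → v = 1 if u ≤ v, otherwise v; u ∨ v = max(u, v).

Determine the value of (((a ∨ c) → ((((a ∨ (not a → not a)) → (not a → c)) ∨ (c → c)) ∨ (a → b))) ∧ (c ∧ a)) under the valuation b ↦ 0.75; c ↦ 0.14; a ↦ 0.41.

(a ∨ c) = max(0.41, 0.14) = 0.41
not a: Gödel ¬ of 0.41 = 0 (operand ≠ 0)
not a: Gödel ¬ of 0.41 = 0 (operand ≠ 0)
(not a → not a): 0 ≤ 0, so result = 1
(a ∨ (not a → not a)) = max(0.41, 1) = 1
not a: Gödel ¬ of 0.41 = 0 (operand ≠ 0)
(not a → c): 0 ≤ 0.14, so result = 1
((a ∨ (not a → not a)) → (not a → c)): 1 ≤ 1, so result = 1
(c → c): 0.14 ≤ 0.14, so result = 1
(((a ∨ (not a → not a)) → (not a → c)) ∨ (c → c)) = max(1, 1) = 1
(a → b): 0.41 ≤ 0.75, so result = 1
((((a ∨ (not a → not a)) → (not a → c)) ∨ (c → c)) ∨ (a → b)) = max(1, 1) = 1
((a ∨ c) → ((((a ∨ (not a → not a)) → (not a → c)) ∨ (c → c)) ∨ (a → b))): 0.41 ≤ 1, so result = 1
(c ∧ a) = min(0.14, 0.41) = 0.14
(((a ∨ c) → ((((a ∨ (not a → not a)) → (not a → c)) ∨ (c → c)) ∨ (a → b))) ∧ (c ∧ a)) = min(1, 0.14) = 0.14

0.14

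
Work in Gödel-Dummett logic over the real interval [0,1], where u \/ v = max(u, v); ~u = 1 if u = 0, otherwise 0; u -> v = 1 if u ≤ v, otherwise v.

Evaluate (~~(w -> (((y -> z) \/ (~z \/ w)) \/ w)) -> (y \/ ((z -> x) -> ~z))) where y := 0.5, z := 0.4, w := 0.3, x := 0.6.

0.50

(y -> z): 0.5 > 0.4, so result = 0.4
~z: Gödel ¬ of 0.4 = 0 (operand ≠ 0)
(~z \/ w) = max(0, 0.3) = 0.3
((y -> z) \/ (~z \/ w)) = max(0.4, 0.3) = 0.4
(((y -> z) \/ (~z \/ w)) \/ w) = max(0.4, 0.3) = 0.4
(w -> (((y -> z) \/ (~z \/ w)) \/ w)): 0.3 ≤ 0.4, so result = 1
~(w -> (((y -> z) \/ (~z \/ w)) \/ w)): Gödel ¬ of 1 = 0 (operand ≠ 0)
~~(w -> (((y -> z) \/ (~z \/ w)) \/ w)): Gödel ¬ of 0 = 1 (operand is 0)
(z -> x): 0.4 ≤ 0.6, so result = 1
~z: Gödel ¬ of 0.4 = 0 (operand ≠ 0)
((z -> x) -> ~z): 1 > 0, so result = 0
(y \/ ((z -> x) -> ~z)) = max(0.5, 0) = 0.5
(~~(w -> (((y -> z) \/ (~z \/ w)) \/ w)) -> (y \/ ((z -> x) -> ~z))): 1 > 0.5, so result = 0.5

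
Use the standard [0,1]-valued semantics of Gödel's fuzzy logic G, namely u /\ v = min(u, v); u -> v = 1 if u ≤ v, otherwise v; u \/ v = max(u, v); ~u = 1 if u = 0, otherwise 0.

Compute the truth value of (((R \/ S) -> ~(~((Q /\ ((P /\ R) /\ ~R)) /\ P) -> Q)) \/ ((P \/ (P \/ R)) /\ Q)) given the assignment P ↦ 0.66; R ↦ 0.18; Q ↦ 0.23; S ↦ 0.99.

(R \/ S) = max(0.18, 0.99) = 0.99
(P /\ R) = min(0.66, 0.18) = 0.18
~R: Gödel ¬ of 0.18 = 0 (operand ≠ 0)
((P /\ R) /\ ~R) = min(0.18, 0) = 0
(Q /\ ((P /\ R) /\ ~R)) = min(0.23, 0) = 0
((Q /\ ((P /\ R) /\ ~R)) /\ P) = min(0, 0.66) = 0
~((Q /\ ((P /\ R) /\ ~R)) /\ P): Gödel ¬ of 0 = 1 (operand is 0)
(~((Q /\ ((P /\ R) /\ ~R)) /\ P) -> Q): 1 > 0.23, so result = 0.23
~(~((Q /\ ((P /\ R) /\ ~R)) /\ P) -> Q): Gödel ¬ of 0.23 = 0 (operand ≠ 0)
((R \/ S) -> ~(~((Q /\ ((P /\ R) /\ ~R)) /\ P) -> Q)): 0.99 > 0, so result = 0
(P \/ R) = max(0.66, 0.18) = 0.66
(P \/ (P \/ R)) = max(0.66, 0.66) = 0.66
((P \/ (P \/ R)) /\ Q) = min(0.66, 0.23) = 0.23
(((R \/ S) -> ~(~((Q /\ ((P /\ R) /\ ~R)) /\ P) -> Q)) \/ ((P \/ (P \/ R)) /\ Q)) = max(0, 0.23) = 0.23

0.23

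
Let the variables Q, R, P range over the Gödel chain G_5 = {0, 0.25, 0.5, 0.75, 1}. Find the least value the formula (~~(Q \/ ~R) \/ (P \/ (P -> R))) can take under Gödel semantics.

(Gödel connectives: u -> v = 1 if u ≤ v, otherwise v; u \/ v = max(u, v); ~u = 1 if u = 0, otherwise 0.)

The minimum is attained at Q = 0, R = 0.25, P = 0.5:
  ~R: Gödel ¬ of 0.25 = 0 (operand ≠ 0)
  (Q \/ ~R) = max(0, 0) = 0
  ~(Q \/ ~R): Gödel ¬ of 0 = 1 (operand is 0)
  ~~(Q \/ ~R): Gödel ¬ of 1 = 0 (operand ≠ 0)
  (P -> R): 0.5 > 0.25, so result = 0.25
  (P \/ (P -> R)) = max(0.5, 0.25) = 0.5
  (~~(Q \/ ~R) \/ (P \/ (P -> R))) = max(0, 0.5) = 0.5
Checking all 125 assignments confirms none give a value below 0.50.

0.50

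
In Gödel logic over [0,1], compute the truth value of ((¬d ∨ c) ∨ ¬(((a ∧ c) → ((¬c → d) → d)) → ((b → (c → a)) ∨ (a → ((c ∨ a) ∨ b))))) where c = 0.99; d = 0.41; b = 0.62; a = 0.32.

0.99

¬d: Gödel ¬ of 0.41 = 0 (operand ≠ 0)
(¬d ∨ c) = max(0, 0.99) = 0.99
(a ∧ c) = min(0.32, 0.99) = 0.32
¬c: Gödel ¬ of 0.99 = 0 (operand ≠ 0)
(¬c → d): 0 ≤ 0.41, so result = 1
((¬c → d) → d): 1 > 0.41, so result = 0.41
((a ∧ c) → ((¬c → d) → d)): 0.32 ≤ 0.41, so result = 1
(c → a): 0.99 > 0.32, so result = 0.32
(b → (c → a)): 0.62 > 0.32, so result = 0.32
(c ∨ a) = max(0.99, 0.32) = 0.99
((c ∨ a) ∨ b) = max(0.99, 0.62) = 0.99
(a → ((c ∨ a) ∨ b)): 0.32 ≤ 0.99, so result = 1
((b → (c → a)) ∨ (a → ((c ∨ a) ∨ b))) = max(0.32, 1) = 1
(((a ∧ c) → ((¬c → d) → d)) → ((b → (c → a)) ∨ (a → ((c ∨ a) ∨ b)))): 1 ≤ 1, so result = 1
¬(((a ∧ c) → ((¬c → d) → d)) → ((b → (c → a)) ∨ (a → ((c ∨ a) ∨ b)))): Gödel ¬ of 1 = 0 (operand ≠ 0)
((¬d ∨ c) ∨ ¬(((a ∧ c) → ((¬c → d) → d)) → ((b → (c → a)) ∨ (a → ((c ∨ a) ∨ b))))) = max(0.99, 0) = 0.99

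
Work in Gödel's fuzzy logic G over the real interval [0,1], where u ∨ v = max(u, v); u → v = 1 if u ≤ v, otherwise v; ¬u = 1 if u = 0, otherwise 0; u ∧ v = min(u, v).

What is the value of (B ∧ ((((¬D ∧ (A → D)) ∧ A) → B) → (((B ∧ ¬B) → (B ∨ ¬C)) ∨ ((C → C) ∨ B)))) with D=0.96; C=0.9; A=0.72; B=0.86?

¬D: Gödel ¬ of 0.96 = 0 (operand ≠ 0)
(A → D): 0.72 ≤ 0.96, so result = 1
(¬D ∧ (A → D)) = min(0, 1) = 0
((¬D ∧ (A → D)) ∧ A) = min(0, 0.72) = 0
(((¬D ∧ (A → D)) ∧ A) → B): 0 ≤ 0.86, so result = 1
¬B: Gödel ¬ of 0.86 = 0 (operand ≠ 0)
(B ∧ ¬B) = min(0.86, 0) = 0
¬C: Gödel ¬ of 0.9 = 0 (operand ≠ 0)
(B ∨ ¬C) = max(0.86, 0) = 0.86
((B ∧ ¬B) → (B ∨ ¬C)): 0 ≤ 0.86, so result = 1
(C → C): 0.9 ≤ 0.9, so result = 1
((C → C) ∨ B) = max(1, 0.86) = 1
(((B ∧ ¬B) → (B ∨ ¬C)) ∨ ((C → C) ∨ B)) = max(1, 1) = 1
((((¬D ∧ (A → D)) ∧ A) → B) → (((B ∧ ¬B) → (B ∨ ¬C)) ∨ ((C → C) ∨ B))): 1 ≤ 1, so result = 1
(B ∧ ((((¬D ∧ (A → D)) ∧ A) → B) → (((B ∧ ¬B) → (B ∨ ¬C)) ∨ ((C → C) ∨ B)))) = min(0.86, 1) = 0.86

0.86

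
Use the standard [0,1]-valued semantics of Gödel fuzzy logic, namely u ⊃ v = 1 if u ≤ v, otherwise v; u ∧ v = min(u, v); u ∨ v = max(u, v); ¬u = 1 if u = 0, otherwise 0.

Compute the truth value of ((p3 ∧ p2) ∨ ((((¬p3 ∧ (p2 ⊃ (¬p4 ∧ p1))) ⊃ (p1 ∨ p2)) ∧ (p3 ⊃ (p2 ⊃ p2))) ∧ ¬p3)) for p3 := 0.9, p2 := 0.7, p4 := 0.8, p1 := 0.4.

0.70

(p3 ∧ p2) = min(0.9, 0.7) = 0.7
¬p3: Gödel ¬ of 0.9 = 0 (operand ≠ 0)
¬p4: Gödel ¬ of 0.8 = 0 (operand ≠ 0)
(¬p4 ∧ p1) = min(0, 0.4) = 0
(p2 ⊃ (¬p4 ∧ p1)): 0.7 > 0, so result = 0
(¬p3 ∧ (p2 ⊃ (¬p4 ∧ p1))) = min(0, 0) = 0
(p1 ∨ p2) = max(0.4, 0.7) = 0.7
((¬p3 ∧ (p2 ⊃ (¬p4 ∧ p1))) ⊃ (p1 ∨ p2)): 0 ≤ 0.7, so result = 1
(p2 ⊃ p2): 0.7 ≤ 0.7, so result = 1
(p3 ⊃ (p2 ⊃ p2)): 0.9 ≤ 1, so result = 1
(((¬p3 ∧ (p2 ⊃ (¬p4 ∧ p1))) ⊃ (p1 ∨ p2)) ∧ (p3 ⊃ (p2 ⊃ p2))) = min(1, 1) = 1
¬p3: Gödel ¬ of 0.9 = 0 (operand ≠ 0)
((((¬p3 ∧ (p2 ⊃ (¬p4 ∧ p1))) ⊃ (p1 ∨ p2)) ∧ (p3 ⊃ (p2 ⊃ p2))) ∧ ¬p3) = min(1, 0) = 0
((p3 ∧ p2) ∨ ((((¬p3 ∧ (p2 ⊃ (¬p4 ∧ p1))) ⊃ (p1 ∨ p2)) ∧ (p3 ⊃ (p2 ⊃ p2))) ∧ ¬p3)) = max(0.7, 0) = 0.7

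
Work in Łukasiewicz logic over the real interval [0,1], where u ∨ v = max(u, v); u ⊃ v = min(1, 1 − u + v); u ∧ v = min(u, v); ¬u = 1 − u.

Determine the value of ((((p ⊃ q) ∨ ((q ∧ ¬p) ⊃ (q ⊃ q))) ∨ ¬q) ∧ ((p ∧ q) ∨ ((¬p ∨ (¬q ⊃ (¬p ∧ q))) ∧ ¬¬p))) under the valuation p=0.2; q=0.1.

0.20

(p ⊃ q): min(1, 1 − 0.2 + 0.1) = 0.9
¬p: Łukasiewicz ¬ gives 1 − 0.2 = 0.8
(q ∧ ¬p) = min(0.1, 0.8) = 0.1
(q ⊃ q): min(1, 1 − 0.1 + 0.1) = 1
((q ∧ ¬p) ⊃ (q ⊃ q)): min(1, 1 − 0.1 + 1) = 1
((p ⊃ q) ∨ ((q ∧ ¬p) ⊃ (q ⊃ q))) = max(0.9, 1) = 1
¬q: Łukasiewicz ¬ gives 1 − 0.1 = 0.9
(((p ⊃ q) ∨ ((q ∧ ¬p) ⊃ (q ⊃ q))) ∨ ¬q) = max(1, 0.9) = 1
(p ∧ q) = min(0.2, 0.1) = 0.1
¬p: Łukasiewicz ¬ gives 1 − 0.2 = 0.8
¬q: Łukasiewicz ¬ gives 1 − 0.1 = 0.9
¬p: Łukasiewicz ¬ gives 1 − 0.2 = 0.8
(¬p ∧ q) = min(0.8, 0.1) = 0.1
(¬q ⊃ (¬p ∧ q)): min(1, 1 − 0.9 + 0.1) = 0.2
(¬p ∨ (¬q ⊃ (¬p ∧ q))) = max(0.8, 0.2) = 0.8
¬p: Łukasiewicz ¬ gives 1 − 0.2 = 0.8
¬¬p: Łukasiewicz ¬ gives 1 − 0.8 = 0.2
((¬p ∨ (¬q ⊃ (¬p ∧ q))) ∧ ¬¬p) = min(0.8, 0.2) = 0.2
((p ∧ q) ∨ ((¬p ∨ (¬q ⊃ (¬p ∧ q))) ∧ ¬¬p)) = max(0.1, 0.2) = 0.2
((((p ⊃ q) ∨ ((q ∧ ¬p) ⊃ (q ⊃ q))) ∨ ¬q) ∧ ((p ∧ q) ∨ ((¬p ∨ (¬q ⊃ (¬p ∧ q))) ∧ ¬¬p))) = min(1, 0.2) = 0.2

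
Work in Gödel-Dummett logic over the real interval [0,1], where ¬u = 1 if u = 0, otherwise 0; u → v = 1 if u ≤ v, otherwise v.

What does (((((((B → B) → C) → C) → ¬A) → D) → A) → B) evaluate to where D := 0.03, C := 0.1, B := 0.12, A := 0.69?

(B → B): 0.12 ≤ 0.12, so result = 1
((B → B) → C): 1 > 0.1, so result = 0.1
(((B → B) → C) → C): 0.1 ≤ 0.1, so result = 1
¬A: Gödel ¬ of 0.69 = 0 (operand ≠ 0)
((((B → B) → C) → C) → ¬A): 1 > 0, so result = 0
(((((B → B) → C) → C) → ¬A) → D): 0 ≤ 0.03, so result = 1
((((((B → B) → C) → C) → ¬A) → D) → A): 1 > 0.69, so result = 0.69
(((((((B → B) → C) → C) → ¬A) → D) → A) → B): 0.69 > 0.12, so result = 0.12

0.12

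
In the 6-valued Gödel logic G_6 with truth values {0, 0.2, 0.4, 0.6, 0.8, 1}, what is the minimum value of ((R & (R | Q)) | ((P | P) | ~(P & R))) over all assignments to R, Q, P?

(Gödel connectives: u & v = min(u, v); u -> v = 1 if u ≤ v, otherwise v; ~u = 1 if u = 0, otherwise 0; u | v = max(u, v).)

0.20

The minimum is attained at R = 0.2, Q = 0, P = 0.2:
  (R | Q) = max(0.2, 0) = 0.2
  (R & (R | Q)) = min(0.2, 0.2) = 0.2
  (P | P) = max(0.2, 0.2) = 0.2
  (P & R) = min(0.2, 0.2) = 0.2
  ~(P & R): Gödel ¬ of 0.2 = 0 (operand ≠ 0)
  ((P | P) | ~(P & R)) = max(0.2, 0) = 0.2
  ((R & (R | Q)) | ((P | P) | ~(P & R))) = max(0.2, 0.2) = 0.2
Checking all 216 assignments confirms none give a value below 0.20.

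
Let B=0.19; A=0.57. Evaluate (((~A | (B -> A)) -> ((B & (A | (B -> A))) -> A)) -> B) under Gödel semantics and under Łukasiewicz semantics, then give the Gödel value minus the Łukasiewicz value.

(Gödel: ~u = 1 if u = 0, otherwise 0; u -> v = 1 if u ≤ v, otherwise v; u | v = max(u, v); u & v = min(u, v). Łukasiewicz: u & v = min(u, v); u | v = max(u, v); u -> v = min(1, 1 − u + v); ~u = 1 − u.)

Gödel evaluation:
  ~A: Gödel ¬ of 0.57 = 0 (operand ≠ 0)
  (B -> A): 0.19 ≤ 0.57, so result = 1
  (~A | (B -> A)) = max(0, 1) = 1
  (B -> A): 0.19 ≤ 0.57, so result = 1
  (A | (B -> A)) = max(0.57, 1) = 1
  (B & (A | (B -> A))) = min(0.19, 1) = 0.19
  ((B & (A | (B -> A))) -> A): 0.19 ≤ 0.57, so result = 1
  ((~A | (B -> A)) -> ((B & (A | (B -> A))) -> A)): 1 ≤ 1, so result = 1
  (((~A | (B -> A)) -> ((B & (A | (B -> A))) -> A)) -> B): 1 > 0.19, so result = 0.19
  Gödel value = 0.19
Łukasiewicz evaluation:
  ~A: Łukasiewicz ¬ gives 1 − 0.57 = 0.43
  (B -> A): min(1, 1 − 0.19 + 0.57) = 1
  (~A | (B -> A)) = max(0.43, 1) = 1
  (B -> A): min(1, 1 − 0.19 + 0.57) = 1
  (A | (B -> A)) = max(0.57, 1) = 1
  (B & (A | (B -> A))) = min(0.19, 1) = 0.19
  ((B & (A | (B -> A))) -> A): min(1, 1 − 0.19 + 0.57) = 1
  ((~A | (B -> A)) -> ((B & (A | (B -> A))) -> A)): min(1, 1 − 1 + 1) = 1
  (((~A | (B -> A)) -> ((B & (A | (B -> A))) -> A)) -> B): min(1, 1 − 1 + 0.19) = 0.19
  Łukasiewicz value = 0.19
Difference: 0.19 − 0.19 = 0.00

0.00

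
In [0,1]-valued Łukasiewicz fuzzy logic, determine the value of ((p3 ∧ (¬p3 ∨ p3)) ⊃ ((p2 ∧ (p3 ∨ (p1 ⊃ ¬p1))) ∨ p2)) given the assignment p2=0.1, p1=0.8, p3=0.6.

¬p3: Łukasiewicz ¬ gives 1 − 0.6 = 0.4
(¬p3 ∨ p3) = max(0.4, 0.6) = 0.6
(p3 ∧ (¬p3 ∨ p3)) = min(0.6, 0.6) = 0.6
¬p1: Łukasiewicz ¬ gives 1 − 0.8 = 0.2
(p1 ⊃ ¬p1): min(1, 1 − 0.8 + 0.2) = 0.4
(p3 ∨ (p1 ⊃ ¬p1)) = max(0.6, 0.4) = 0.6
(p2 ∧ (p3 ∨ (p1 ⊃ ¬p1))) = min(0.1, 0.6) = 0.1
((p2 ∧ (p3 ∨ (p1 ⊃ ¬p1))) ∨ p2) = max(0.1, 0.1) = 0.1
((p3 ∧ (¬p3 ∨ p3)) ⊃ ((p2 ∧ (p3 ∨ (p1 ⊃ ¬p1))) ∨ p2)): min(1, 1 − 0.6 + 0.1) = 0.5

0.50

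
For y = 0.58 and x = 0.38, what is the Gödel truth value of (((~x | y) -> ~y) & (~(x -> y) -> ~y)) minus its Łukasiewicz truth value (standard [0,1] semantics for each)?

-0.80

Gödel evaluation:
  ~x: Gödel ¬ of 0.38 = 0 (operand ≠ 0)
  (~x | y) = max(0, 0.58) = 0.58
  ~y: Gödel ¬ of 0.58 = 0 (operand ≠ 0)
  ((~x | y) -> ~y): 0.58 > 0, so result = 0
  (x -> y): 0.38 ≤ 0.58, so result = 1
  ~(x -> y): Gödel ¬ of 1 = 0 (operand ≠ 0)
  ~y: Gödel ¬ of 0.58 = 0 (operand ≠ 0)
  (~(x -> y) -> ~y): 0 ≤ 0, so result = 1
  (((~x | y) -> ~y) & (~(x -> y) -> ~y)) = min(0, 1) = 0
  Gödel value = 0
Łukasiewicz evaluation:
  ~x: Łukasiewicz ¬ gives 1 − 0.38 = 0.62
  (~x | y) = max(0.62, 0.58) = 0.62
  ~y: Łukasiewicz ¬ gives 1 − 0.58 = 0.42
  ((~x | y) -> ~y): min(1, 1 − 0.62 + 0.42) = 0.8
  (x -> y): min(1, 1 − 0.38 + 0.58) = 1
  ~(x -> y): Łukasiewicz ¬ gives 1 − 1 = 0
  ~y: Łukasiewicz ¬ gives 1 − 0.58 = 0.42
  (~(x -> y) -> ~y): min(1, 1 − 0 + 0.42) = 1
  (((~x | y) -> ~y) & (~(x -> y) -> ~y)) = min(0.8, 1) = 0.8
  Łukasiewicz value = 0.8
Difference: 0 − 0.8 = -0.80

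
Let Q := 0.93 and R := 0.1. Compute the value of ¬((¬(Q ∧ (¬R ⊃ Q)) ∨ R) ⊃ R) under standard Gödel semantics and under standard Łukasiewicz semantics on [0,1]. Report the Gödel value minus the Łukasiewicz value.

Gödel evaluation:
  ¬R: Gödel ¬ of 0.1 = 0 (operand ≠ 0)
  (¬R ⊃ Q): 0 ≤ 0.93, so result = 1
  (Q ∧ (¬R ⊃ Q)) = min(0.93, 1) = 0.93
  ¬(Q ∧ (¬R ⊃ Q)): Gödel ¬ of 0.93 = 0 (operand ≠ 0)
  (¬(Q ∧ (¬R ⊃ Q)) ∨ R) = max(0, 0.1) = 0.1
  ((¬(Q ∧ (¬R ⊃ Q)) ∨ R) ⊃ R): 0.1 ≤ 0.1, so result = 1
  ¬((¬(Q ∧ (¬R ⊃ Q)) ∨ R) ⊃ R): Gödel ¬ of 1 = 0 (operand ≠ 0)
  Gödel value = 0
Łukasiewicz evaluation:
  ¬R: Łukasiewicz ¬ gives 1 − 0.1 = 0.9
  (¬R ⊃ Q): min(1, 1 − 0.9 + 0.93) = 1
  (Q ∧ (¬R ⊃ Q)) = min(0.93, 1) = 0.93
  ¬(Q ∧ (¬R ⊃ Q)): Łukasiewicz ¬ gives 1 − 0.93 = 0.07
  (¬(Q ∧ (¬R ⊃ Q)) ∨ R) = max(0.07, 0.1) = 0.1
  ((¬(Q ∧ (¬R ⊃ Q)) ∨ R) ⊃ R): min(1, 1 − 0.1 + 0.1) = 1
  ¬((¬(Q ∧ (¬R ⊃ Q)) ∨ R) ⊃ R): Łukasiewicz ¬ gives 1 − 1 = 0
  Łukasiewicz value = 0
Difference: 0 − 0 = 0.00

0.00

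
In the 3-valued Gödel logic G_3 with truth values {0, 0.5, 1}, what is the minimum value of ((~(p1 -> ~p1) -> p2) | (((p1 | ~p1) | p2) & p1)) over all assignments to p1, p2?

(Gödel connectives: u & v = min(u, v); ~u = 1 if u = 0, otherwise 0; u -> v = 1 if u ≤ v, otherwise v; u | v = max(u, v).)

The minimum is attained at p1 = 0.5, p2 = 0:
  ~p1: Gödel ¬ of 0.5 = 0 (operand ≠ 0)
  (p1 -> ~p1): 0.5 > 0, so result = 0
  ~(p1 -> ~p1): Gödel ¬ of 0 = 1 (operand is 0)
  (~(p1 -> ~p1) -> p2): 1 > 0, so result = 0
  ~p1: Gödel ¬ of 0.5 = 0 (operand ≠ 0)
  (p1 | ~p1) = max(0.5, 0) = 0.5
  ((p1 | ~p1) | p2) = max(0.5, 0) = 0.5
  (((p1 | ~p1) | p2) & p1) = min(0.5, 0.5) = 0.5
  ((~(p1 -> ~p1) -> p2) | (((p1 | ~p1) | p2) & p1)) = max(0, 0.5) = 0.5
Checking all 9 assignments confirms none give a value below 0.50.

0.50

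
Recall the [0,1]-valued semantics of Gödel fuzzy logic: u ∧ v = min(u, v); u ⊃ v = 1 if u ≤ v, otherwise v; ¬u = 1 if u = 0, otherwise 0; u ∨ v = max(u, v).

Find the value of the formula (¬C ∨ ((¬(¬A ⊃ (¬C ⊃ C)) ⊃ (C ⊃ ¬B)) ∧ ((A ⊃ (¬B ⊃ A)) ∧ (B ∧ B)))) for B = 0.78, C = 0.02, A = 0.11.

0.78

¬C: Gödel ¬ of 0.02 = 0 (operand ≠ 0)
¬A: Gödel ¬ of 0.11 = 0 (operand ≠ 0)
¬C: Gödel ¬ of 0.02 = 0 (operand ≠ 0)
(¬C ⊃ C): 0 ≤ 0.02, so result = 1
(¬A ⊃ (¬C ⊃ C)): 0 ≤ 1, so result = 1
¬(¬A ⊃ (¬C ⊃ C)): Gödel ¬ of 1 = 0 (operand ≠ 0)
¬B: Gödel ¬ of 0.78 = 0 (operand ≠ 0)
(C ⊃ ¬B): 0.02 > 0, so result = 0
(¬(¬A ⊃ (¬C ⊃ C)) ⊃ (C ⊃ ¬B)): 0 ≤ 0, so result = 1
¬B: Gödel ¬ of 0.78 = 0 (operand ≠ 0)
(¬B ⊃ A): 0 ≤ 0.11, so result = 1
(A ⊃ (¬B ⊃ A)): 0.11 ≤ 1, so result = 1
(B ∧ B) = min(0.78, 0.78) = 0.78
((A ⊃ (¬B ⊃ A)) ∧ (B ∧ B)) = min(1, 0.78) = 0.78
((¬(¬A ⊃ (¬C ⊃ C)) ⊃ (C ⊃ ¬B)) ∧ ((A ⊃ (¬B ⊃ A)) ∧ (B ∧ B))) = min(1, 0.78) = 0.78
(¬C ∨ ((¬(¬A ⊃ (¬C ⊃ C)) ⊃ (C ⊃ ¬B)) ∧ ((A ⊃ (¬B ⊃ A)) ∧ (B ∧ B)))) = max(0, 0.78) = 0.78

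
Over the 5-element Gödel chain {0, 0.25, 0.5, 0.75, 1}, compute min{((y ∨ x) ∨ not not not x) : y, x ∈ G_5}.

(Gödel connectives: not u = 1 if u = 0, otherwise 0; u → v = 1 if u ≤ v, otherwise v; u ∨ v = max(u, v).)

0.25

The minimum is attained at y = 0, x = 0.25:
  (y ∨ x) = max(0, 0.25) = 0.25
  not x: Gödel ¬ of 0.25 = 0 (operand ≠ 0)
  not not x: Gödel ¬ of 0 = 1 (operand is 0)
  not not not x: Gödel ¬ of 1 = 0 (operand ≠ 0)
  ((y ∨ x) ∨ not not not x) = max(0.25, 0) = 0.25
Checking all 25 assignments confirms none give a value below 0.25.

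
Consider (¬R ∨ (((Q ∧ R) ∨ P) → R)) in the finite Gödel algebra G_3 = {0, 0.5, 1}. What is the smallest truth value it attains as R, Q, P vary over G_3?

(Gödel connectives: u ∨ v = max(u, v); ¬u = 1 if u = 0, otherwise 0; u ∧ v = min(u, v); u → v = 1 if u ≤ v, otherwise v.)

0.50

The minimum is attained at R = 0.5, Q = 0, P = 1:
  ¬R: Gödel ¬ of 0.5 = 0 (operand ≠ 0)
  (Q ∧ R) = min(0, 0.5) = 0
  ((Q ∧ R) ∨ P) = max(0, 1) = 1
  (((Q ∧ R) ∨ P) → R): 1 > 0.5, so result = 0.5
  (¬R ∨ (((Q ∧ R) ∨ P) → R)) = max(0, 0.5) = 0.5
Checking all 27 assignments confirms none give a value below 0.50.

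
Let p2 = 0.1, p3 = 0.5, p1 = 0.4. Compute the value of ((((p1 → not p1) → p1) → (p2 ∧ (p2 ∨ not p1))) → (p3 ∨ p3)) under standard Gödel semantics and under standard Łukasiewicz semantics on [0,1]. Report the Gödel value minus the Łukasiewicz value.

Gödel evaluation:
  not p1: Gödel ¬ of 0.4 = 0 (operand ≠ 0)
  (p1 → not p1): 0.4 > 0, so result = 0
  ((p1 → not p1) → p1): 0 ≤ 0.4, so result = 1
  not p1: Gödel ¬ of 0.4 = 0 (operand ≠ 0)
  (p2 ∨ not p1) = max(0.1, 0) = 0.1
  (p2 ∧ (p2 ∨ not p1)) = min(0.1, 0.1) = 0.1
  (((p1 → not p1) → p1) → (p2 ∧ (p2 ∨ not p1))): 1 > 0.1, so result = 0.1
  (p3 ∨ p3) = max(0.5, 0.5) = 0.5
  ((((p1 → not p1) → p1) → (p2 ∧ (p2 ∨ not p1))) → (p3 ∨ p3)): 0.1 ≤ 0.5, so result = 1
  Gödel value = 1
Łukasiewicz evaluation:
  not p1: Łukasiewicz ¬ gives 1 − 0.4 = 0.6
  (p1 → not p1): min(1, 1 − 0.4 + 0.6) = 1
  ((p1 → not p1) → p1): min(1, 1 − 1 + 0.4) = 0.4
  not p1: Łukasiewicz ¬ gives 1 − 0.4 = 0.6
  (p2 ∨ not p1) = max(0.1, 0.6) = 0.6
  (p2 ∧ (p2 ∨ not p1)) = min(0.1, 0.6) = 0.1
  (((p1 → not p1) → p1) → (p2 ∧ (p2 ∨ not p1))): min(1, 1 − 0.4 + 0.1) = 0.7
  (p3 ∨ p3) = max(0.5, 0.5) = 0.5
  ((((p1 → not p1) → p1) → (p2 ∧ (p2 ∨ not p1))) → (p3 ∨ p3)): min(1, 1 − 0.7 + 0.5) = 0.8
  Łukasiewicz value = 0.8
Difference: 1 − 0.8 = 0.20

0.20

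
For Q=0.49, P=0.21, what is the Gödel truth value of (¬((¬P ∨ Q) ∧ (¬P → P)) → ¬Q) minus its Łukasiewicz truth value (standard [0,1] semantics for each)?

0.07

Gödel evaluation:
  ¬P: Gödel ¬ of 0.21 = 0 (operand ≠ 0)
  (¬P ∨ Q) = max(0, 0.49) = 0.49
  ¬P: Gödel ¬ of 0.21 = 0 (operand ≠ 0)
  (¬P → P): 0 ≤ 0.21, so result = 1
  ((¬P ∨ Q) ∧ (¬P → P)) = min(0.49, 1) = 0.49
  ¬((¬P ∨ Q) ∧ (¬P → P)): Gödel ¬ of 0.49 = 0 (operand ≠ 0)
  ¬Q: Gödel ¬ of 0.49 = 0 (operand ≠ 0)
  (¬((¬P ∨ Q) ∧ (¬P → P)) → ¬Q): 0 ≤ 0, so result = 1
  Gödel value = 1
Łukasiewicz evaluation:
  ¬P: Łukasiewicz ¬ gives 1 − 0.21 = 0.79
  (¬P ∨ Q) = max(0.79, 0.49) = 0.79
  ¬P: Łukasiewicz ¬ gives 1 − 0.21 = 0.79
  (¬P → P): min(1, 1 − 0.79 + 0.21) = 0.42
  ((¬P ∨ Q) ∧ (¬P → P)) = min(0.79, 0.42) = 0.42
  ¬((¬P ∨ Q) ∧ (¬P → P)): Łukasiewicz ¬ gives 1 − 0.42 = 0.58
  ¬Q: Łukasiewicz ¬ gives 1 − 0.49 = 0.51
  (¬((¬P ∨ Q) ∧ (¬P → P)) → ¬Q): min(1, 1 − 0.58 + 0.51) = 0.93
  Łukasiewicz value = 0.93
Difference: 1 − 0.93 = 0.07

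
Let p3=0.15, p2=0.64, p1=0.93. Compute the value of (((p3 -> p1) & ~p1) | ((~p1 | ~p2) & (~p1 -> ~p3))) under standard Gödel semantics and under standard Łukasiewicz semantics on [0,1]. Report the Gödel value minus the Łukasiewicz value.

-0.36

Gödel evaluation:
  (p3 -> p1): 0.15 ≤ 0.93, so result = 1
  ~p1: Gödel ¬ of 0.93 = 0 (operand ≠ 0)
  ((p3 -> p1) & ~p1) = min(1, 0) = 0
  ~p1: Gödel ¬ of 0.93 = 0 (operand ≠ 0)
  ~p2: Gödel ¬ of 0.64 = 0 (operand ≠ 0)
  (~p1 | ~p2) = max(0, 0) = 0
  ~p1: Gödel ¬ of 0.93 = 0 (operand ≠ 0)
  ~p3: Gödel ¬ of 0.15 = 0 (operand ≠ 0)
  (~p1 -> ~p3): 0 ≤ 0, so result = 1
  ((~p1 | ~p2) & (~p1 -> ~p3)) = min(0, 1) = 0
  (((p3 -> p1) & ~p1) | ((~p1 | ~p2) & (~p1 -> ~p3))) = max(0, 0) = 0
  Gödel value = 0
Łukasiewicz evaluation:
  (p3 -> p1): min(1, 1 − 0.15 + 0.93) = 1
  ~p1: Łukasiewicz ¬ gives 1 − 0.93 = 0.07
  ((p3 -> p1) & ~p1) = min(1, 0.07) = 0.07
  ~p1: Łukasiewicz ¬ gives 1 − 0.93 = 0.07
  ~p2: Łukasiewicz ¬ gives 1 − 0.64 = 0.36
  (~p1 | ~p2) = max(0.07, 0.36) = 0.36
  ~p1: Łukasiewicz ¬ gives 1 − 0.93 = 0.07
  ~p3: Łukasiewicz ¬ gives 1 − 0.15 = 0.85
  (~p1 -> ~p3): min(1, 1 − 0.07 + 0.85) = 1
  ((~p1 | ~p2) & (~p1 -> ~p3)) = min(0.36, 1) = 0.36
  (((p3 -> p1) & ~p1) | ((~p1 | ~p2) & (~p1 -> ~p3))) = max(0.07, 0.36) = 0.36
  Łukasiewicz value = 0.36
Difference: 0 − 0.36 = -0.36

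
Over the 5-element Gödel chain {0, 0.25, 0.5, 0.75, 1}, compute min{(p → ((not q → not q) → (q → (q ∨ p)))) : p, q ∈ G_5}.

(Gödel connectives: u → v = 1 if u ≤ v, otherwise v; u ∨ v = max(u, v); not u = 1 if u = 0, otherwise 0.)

Every assignment gives 1. For instance at p = 0, q = 0:
  not q: Gödel ¬ of 0 = 1 (operand is 0)
  not q: Gödel ¬ of 0 = 1 (operand is 0)
  (not q → not q): 1 ≤ 1, so result = 1
  (q ∨ p) = max(0, 0) = 0
  (q → (q ∨ p)): 0 ≤ 0, so result = 1
  ((not q → not q) → (q → (q ∨ p))): 1 ≤ 1, so result = 1
  (p → ((not q → not q) → (q → (q ∨ p)))): 0 ≤ 1, so result = 1
All 25 assignments give value 1 — the formula is a G_5-tautology.

1.00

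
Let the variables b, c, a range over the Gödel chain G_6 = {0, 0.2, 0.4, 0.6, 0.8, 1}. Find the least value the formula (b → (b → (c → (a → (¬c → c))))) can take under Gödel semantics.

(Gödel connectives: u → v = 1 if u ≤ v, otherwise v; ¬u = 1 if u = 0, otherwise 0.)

1.00

Every assignment gives 1. For instance at b = 0, c = 0, a = 0:
  ¬c: Gödel ¬ of 0 = 1 (operand is 0)
  (¬c → c): 1 > 0, so result = 0
  (a → (¬c → c)): 0 ≤ 0, so result = 1
  (c → (a → (¬c → c))): 0 ≤ 1, so result = 1
  (b → (c → (a → (¬c → c)))): 0 ≤ 1, so result = 1
  (b → (b → (c → (a → (¬c → c))))): 0 ≤ 1, so result = 1
All 216 assignments give value 1 — the formula is a G_6-tautology.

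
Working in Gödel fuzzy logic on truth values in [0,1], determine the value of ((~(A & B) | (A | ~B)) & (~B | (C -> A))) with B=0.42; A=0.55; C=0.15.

(A & B) = min(0.55, 0.42) = 0.42
~(A & B): Gödel ¬ of 0.42 = 0 (operand ≠ 0)
~B: Gödel ¬ of 0.42 = 0 (operand ≠ 0)
(A | ~B) = max(0.55, 0) = 0.55
(~(A & B) | (A | ~B)) = max(0, 0.55) = 0.55
~B: Gödel ¬ of 0.42 = 0 (operand ≠ 0)
(C -> A): 0.15 ≤ 0.55, so result = 1
(~B | (C -> A)) = max(0, 1) = 1
((~(A & B) | (A | ~B)) & (~B | (C -> A))) = min(0.55, 1) = 0.55

0.55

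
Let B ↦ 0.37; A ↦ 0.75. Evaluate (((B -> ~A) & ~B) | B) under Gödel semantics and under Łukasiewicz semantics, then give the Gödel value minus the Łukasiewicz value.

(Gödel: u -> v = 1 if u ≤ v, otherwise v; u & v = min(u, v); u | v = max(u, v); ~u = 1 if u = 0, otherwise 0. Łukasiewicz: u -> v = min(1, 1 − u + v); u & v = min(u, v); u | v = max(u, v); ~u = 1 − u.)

-0.26

Gödel evaluation:
  ~A: Gödel ¬ of 0.75 = 0 (operand ≠ 0)
  (B -> ~A): 0.37 > 0, so result = 0
  ~B: Gödel ¬ of 0.37 = 0 (operand ≠ 0)
  ((B -> ~A) & ~B) = min(0, 0) = 0
  (((B -> ~A) & ~B) | B) = max(0, 0.37) = 0.37
  Gödel value = 0.37
Łukasiewicz evaluation:
  ~A: Łukasiewicz ¬ gives 1 − 0.75 = 0.25
  (B -> ~A): min(1, 1 − 0.37 + 0.25) = 0.88
  ~B: Łukasiewicz ¬ gives 1 − 0.37 = 0.63
  ((B -> ~A) & ~B) = min(0.88, 0.63) = 0.63
  (((B -> ~A) & ~B) | B) = max(0.63, 0.37) = 0.63
  Łukasiewicz value = 0.63
Difference: 0.37 − 0.63 = -0.26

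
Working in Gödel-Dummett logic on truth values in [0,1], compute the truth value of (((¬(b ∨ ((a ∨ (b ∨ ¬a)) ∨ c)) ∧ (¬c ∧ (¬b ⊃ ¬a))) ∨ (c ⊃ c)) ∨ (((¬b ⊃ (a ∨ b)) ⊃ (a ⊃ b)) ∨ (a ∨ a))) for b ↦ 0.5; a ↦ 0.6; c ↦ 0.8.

1.00

¬a: Gödel ¬ of 0.6 = 0 (operand ≠ 0)
(b ∨ ¬a) = max(0.5, 0) = 0.5
(a ∨ (b ∨ ¬a)) = max(0.6, 0.5) = 0.6
((a ∨ (b ∨ ¬a)) ∨ c) = max(0.6, 0.8) = 0.8
(b ∨ ((a ∨ (b ∨ ¬a)) ∨ c)) = max(0.5, 0.8) = 0.8
¬(b ∨ ((a ∨ (b ∨ ¬a)) ∨ c)): Gödel ¬ of 0.8 = 0 (operand ≠ 0)
¬c: Gödel ¬ of 0.8 = 0 (operand ≠ 0)
¬b: Gödel ¬ of 0.5 = 0 (operand ≠ 0)
¬a: Gödel ¬ of 0.6 = 0 (operand ≠ 0)
(¬b ⊃ ¬a): 0 ≤ 0, so result = 1
(¬c ∧ (¬b ⊃ ¬a)) = min(0, 1) = 0
(¬(b ∨ ((a ∨ (b ∨ ¬a)) ∨ c)) ∧ (¬c ∧ (¬b ⊃ ¬a))) = min(0, 0) = 0
(c ⊃ c): 0.8 ≤ 0.8, so result = 1
((¬(b ∨ ((a ∨ (b ∨ ¬a)) ∨ c)) ∧ (¬c ∧ (¬b ⊃ ¬a))) ∨ (c ⊃ c)) = max(0, 1) = 1
¬b: Gödel ¬ of 0.5 = 0 (operand ≠ 0)
(a ∨ b) = max(0.6, 0.5) = 0.6
(¬b ⊃ (a ∨ b)): 0 ≤ 0.6, so result = 1
(a ⊃ b): 0.6 > 0.5, so result = 0.5
((¬b ⊃ (a ∨ b)) ⊃ (a ⊃ b)): 1 > 0.5, so result = 0.5
(a ∨ a) = max(0.6, 0.6) = 0.6
(((¬b ⊃ (a ∨ b)) ⊃ (a ⊃ b)) ∨ (a ∨ a)) = max(0.5, 0.6) = 0.6
(((¬(b ∨ ((a ∨ (b ∨ ¬a)) ∨ c)) ∧ (¬c ∧ (¬b ⊃ ¬a))) ∨ (c ⊃ c)) ∨ (((¬b ⊃ (a ∨ b)) ⊃ (a ⊃ b)) ∨ (a ∨ a))) = max(1, 0.6) = 1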